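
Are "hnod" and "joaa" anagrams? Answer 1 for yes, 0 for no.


Strings: "hnod", "joaa"
Sorted first:  dhno
Sorted second: aajo
Differ at position 0: 'd' vs 'a' => not anagrams

0


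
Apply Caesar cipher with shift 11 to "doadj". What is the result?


Caesar cipher: shift "doadj" by 11
  'd' (pos 3) + 11 = pos 14 = 'o'
  'o' (pos 14) + 11 = pos 25 = 'z'
  'a' (pos 0) + 11 = pos 11 = 'l'
  'd' (pos 3) + 11 = pos 14 = 'o'
  'j' (pos 9) + 11 = pos 20 = 'u'
Result: ozlou

ozlou


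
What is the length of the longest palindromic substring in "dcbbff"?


Input: "dcbbff"
Checking substrings for palindromes:
  [2:4] "bb" (len 2) => palindrome
  [4:6] "ff" (len 2) => palindrome
Longest palindromic substring: "bb" with length 2

2


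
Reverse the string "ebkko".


Input: ebkko
Reading characters right to left:
  Position 4: 'o'
  Position 3: 'k'
  Position 2: 'k'
  Position 1: 'b'
  Position 0: 'e'
Reversed: okkbe

okkbe


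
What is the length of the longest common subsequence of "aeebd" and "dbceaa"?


LCS of "aeebd" and "dbceaa"
DP table:
           d    b    c    e    a    a
      0    0    0    0    0    0    0
  a   0    0    0    0    0    1    1
  e   0    0    0    0    1    1    1
  e   0    0    0    0    1    1    1
  b   0    0    1    1    1    1    1
  d   0    1    1    1    1    1    1
LCS length = dp[5][6] = 1

1


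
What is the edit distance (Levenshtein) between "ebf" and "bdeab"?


Computing edit distance: "ebf" -> "bdeab"
DP table:
           b    d    e    a    b
      0    1    2    3    4    5
  e   1    1    2    2    3    4
  b   2    1    2    3    3    3
  f   3    2    2    3    4    4
Edit distance = dp[3][5] = 4

4


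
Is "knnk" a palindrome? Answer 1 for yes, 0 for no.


Input: knnk
Reversed: knnk
  Compare pos 0 ('k') with pos 3 ('k'): match
  Compare pos 1 ('n') with pos 2 ('n'): match
Result: palindrome

1


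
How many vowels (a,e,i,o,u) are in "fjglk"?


Input: fjglk
Checking each character:
  'f' at position 0: consonant
  'j' at position 1: consonant
  'g' at position 2: consonant
  'l' at position 3: consonant
  'k' at position 4: consonant
Total vowels: 0

0


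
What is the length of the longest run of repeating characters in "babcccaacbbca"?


Input: "babcccaacbbca"
Scanning for longest run:
  Position 1 ('a'): new char, reset run to 1
  Position 2 ('b'): new char, reset run to 1
  Position 3 ('c'): new char, reset run to 1
  Position 4 ('c'): continues run of 'c', length=2
  Position 5 ('c'): continues run of 'c', length=3
  Position 6 ('a'): new char, reset run to 1
  Position 7 ('a'): continues run of 'a', length=2
  Position 8 ('c'): new char, reset run to 1
  Position 9 ('b'): new char, reset run to 1
  Position 10 ('b'): continues run of 'b', length=2
  Position 11 ('c'): new char, reset run to 1
  Position 12 ('a'): new char, reset run to 1
Longest run: 'c' with length 3

3


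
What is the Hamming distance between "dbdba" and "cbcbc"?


Comparing "dbdba" and "cbcbc" position by position:
  Position 0: 'd' vs 'c' => differ
  Position 1: 'b' vs 'b' => same
  Position 2: 'd' vs 'c' => differ
  Position 3: 'b' vs 'b' => same
  Position 4: 'a' vs 'c' => differ
Total differences (Hamming distance): 3

3


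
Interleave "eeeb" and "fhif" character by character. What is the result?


Interleaving "eeeb" and "fhif":
  Position 0: 'e' from first, 'f' from second => "ef"
  Position 1: 'e' from first, 'h' from second => "eh"
  Position 2: 'e' from first, 'i' from second => "ei"
  Position 3: 'b' from first, 'f' from second => "bf"
Result: efeheibf

efeheibf


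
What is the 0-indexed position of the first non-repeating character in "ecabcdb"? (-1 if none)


Input: ecabcdb
Character frequencies:
  'a': 1
  'b': 2
  'c': 2
  'd': 1
  'e': 1
Scanning left to right for freq == 1:
  Position 0 ('e'): unique! => answer = 0

0


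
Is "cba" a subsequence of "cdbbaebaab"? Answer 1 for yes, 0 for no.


Check if "cba" is a subsequence of "cdbbaebaab"
Greedy scan:
  Position 0 ('c'): matches sub[0] = 'c'
  Position 1 ('d'): no match needed
  Position 2 ('b'): matches sub[1] = 'b'
  Position 3 ('b'): no match needed
  Position 4 ('a'): matches sub[2] = 'a'
  Position 5 ('e'): no match needed
  Position 6 ('b'): no match needed
  Position 7 ('a'): no match needed
  Position 8 ('a'): no match needed
  Position 9 ('b'): no match needed
All 3 characters matched => is a subsequence

1


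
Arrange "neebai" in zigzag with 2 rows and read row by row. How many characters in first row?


Zigzag "neebai" into 2 rows:
Placing characters:
  'n' => row 0
  'e' => row 1
  'e' => row 0
  'b' => row 1
  'a' => row 0
  'i' => row 1
Rows:
  Row 0: "nea"
  Row 1: "ebi"
First row length: 3

3


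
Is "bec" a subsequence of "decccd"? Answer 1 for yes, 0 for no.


Check if "bec" is a subsequence of "decccd"
Greedy scan:
  Position 0 ('d'): no match needed
  Position 1 ('e'): no match needed
  Position 2 ('c'): no match needed
  Position 3 ('c'): no match needed
  Position 4 ('c'): no match needed
  Position 5 ('d'): no match needed
Only matched 0/3 characters => not a subsequence

0


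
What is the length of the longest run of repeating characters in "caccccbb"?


Input: "caccccbb"
Scanning for longest run:
  Position 1 ('a'): new char, reset run to 1
  Position 2 ('c'): new char, reset run to 1
  Position 3 ('c'): continues run of 'c', length=2
  Position 4 ('c'): continues run of 'c', length=3
  Position 5 ('c'): continues run of 'c', length=4
  Position 6 ('b'): new char, reset run to 1
  Position 7 ('b'): continues run of 'b', length=2
Longest run: 'c' with length 4

4


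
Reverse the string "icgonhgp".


Input: icgonhgp
Reading characters right to left:
  Position 7: 'p'
  Position 6: 'g'
  Position 5: 'h'
  Position 4: 'n'
  Position 3: 'o'
  Position 2: 'g'
  Position 1: 'c'
  Position 0: 'i'
Reversed: pghnogci

pghnogci


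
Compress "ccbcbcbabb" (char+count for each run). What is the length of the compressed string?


Input: ccbcbcbabb
Runs:
  'c' x 2 => "c2"
  'b' x 1 => "b1"
  'c' x 1 => "c1"
  'b' x 1 => "b1"
  'c' x 1 => "c1"
  'b' x 1 => "b1"
  'a' x 1 => "a1"
  'b' x 2 => "b2"
Compressed: "c2b1c1b1c1b1a1b2"
Compressed length: 16

16


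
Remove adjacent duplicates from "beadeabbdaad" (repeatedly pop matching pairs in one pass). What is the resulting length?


Input: beadeabbdaad
Stack-based adjacent duplicate removal:
  Read 'b': push. Stack: b
  Read 'e': push. Stack: be
  Read 'a': push. Stack: bea
  Read 'd': push. Stack: bead
  Read 'e': push. Stack: beade
  Read 'a': push. Stack: beadea
  Read 'b': push. Stack: beadeab
  Read 'b': matches stack top 'b' => pop. Stack: beadea
  Read 'd': push. Stack: beadead
  Read 'a': push. Stack: beadeada
  Read 'a': matches stack top 'a' => pop. Stack: beadead
  Read 'd': matches stack top 'd' => pop. Stack: beadea
Final stack: "beadea" (length 6)

6


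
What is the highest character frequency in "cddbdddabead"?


Input: cddbdddabead
Character counts:
  'a': 2
  'b': 2
  'c': 1
  'd': 6
  'e': 1
Maximum frequency: 6

6


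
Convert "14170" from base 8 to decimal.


Input: "14170" in base 8
Positional expansion:
  Digit '1' (value 1) x 8^4 = 4096
  Digit '4' (value 4) x 8^3 = 2048
  Digit '1' (value 1) x 8^2 = 64
  Digit '7' (value 7) x 8^1 = 56
  Digit '0' (value 0) x 8^0 = 0
Sum = 6264

6264


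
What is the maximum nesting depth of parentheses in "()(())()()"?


Input: "()(())()()"
Tracking depth:
  Position 0 '(': depth becomes 1
  Position 1 ')': depth becomes 0
  Position 2 '(': depth becomes 1
  Position 3 '(': depth becomes 2
  Position 4 ')': depth becomes 1
  Position 5 ')': depth becomes 0
  Position 6 '(': depth becomes 1
  Position 7 ')': depth becomes 0
  Position 8 '(': depth becomes 1
  Position 9 ')': depth becomes 0
Maximum depth reached: 2

2


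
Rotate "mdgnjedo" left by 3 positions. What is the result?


Input: "mdgnjedo", rotate left by 3
First 3 characters: "mdg"
Remaining characters: "njedo"
Concatenate remaining + first: "njedo" + "mdg" = "njedomdg"

njedomdg


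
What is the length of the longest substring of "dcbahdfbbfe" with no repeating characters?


Input: "dcbahdfbbfe"
Sliding window (track last position of each char):
  Position 0 ('d'): window [0,0] length 1 -- new best
  Position 1 ('c'): window [0,1] length 2 -- new best
  Position 2 ('b'): window [0,2] length 3 -- new best
  Position 3 ('a'): window [0,3] length 4 -- new best
  Position 4 ('h'): window [0,4] length 5 -- new best
  Position 5 ('d'): repeat (last at 0), move window start to 1
  Position 5 ('d'): window [1,5] length 5
  Position 6 ('f'): window [1,6] length 6 -- new best
  Position 7 ('b'): repeat (last at 2), move window start to 3
  Position 7 ('b'): window [3,7] length 5
  Position 8 ('b'): repeat (last at 7), move window start to 8
  Position 8 ('b'): window [8,8] length 1
  Position 9 ('f'): window [8,9] length 2
  Position 10 ('e'): window [8,10] length 3
Longest substring with no repeats: "cbahdf" with length 6

6


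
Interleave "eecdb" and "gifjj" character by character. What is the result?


Interleaving "eecdb" and "gifjj":
  Position 0: 'e' from first, 'g' from second => "eg"
  Position 1: 'e' from first, 'i' from second => "ei"
  Position 2: 'c' from first, 'f' from second => "cf"
  Position 3: 'd' from first, 'j' from second => "dj"
  Position 4: 'b' from first, 'j' from second => "bj"
Result: egeicfdjbj

egeicfdjbj


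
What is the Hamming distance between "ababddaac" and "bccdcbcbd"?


Comparing "ababddaac" and "bccdcbcbd" position by position:
  Position 0: 'a' vs 'b' => differ
  Position 1: 'b' vs 'c' => differ
  Position 2: 'a' vs 'c' => differ
  Position 3: 'b' vs 'd' => differ
  Position 4: 'd' vs 'c' => differ
  Position 5: 'd' vs 'b' => differ
  Position 6: 'a' vs 'c' => differ
  Position 7: 'a' vs 'b' => differ
  Position 8: 'c' vs 'd' => differ
Total differences (Hamming distance): 9

9


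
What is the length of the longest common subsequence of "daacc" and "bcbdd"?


LCS of "daacc" and "bcbdd"
DP table:
           b    c    b    d    d
      0    0    0    0    0    0
  d   0    0    0    0    1    1
  a   0    0    0    0    1    1
  a   0    0    0    0    1    1
  c   0    0    1    1    1    1
  c   0    0    1    1    1    1
LCS length = dp[5][5] = 1

1


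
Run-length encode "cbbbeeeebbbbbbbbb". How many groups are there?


Input: cbbbeeeebbbbbbbbb
Scanning for consecutive runs:
  Group 1: 'c' x 1 (positions 0-0)
  Group 2: 'b' x 3 (positions 1-3)
  Group 3: 'e' x 4 (positions 4-7)
  Group 4: 'b' x 9 (positions 8-16)
Total groups: 4

4


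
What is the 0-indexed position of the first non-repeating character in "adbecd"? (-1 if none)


Input: adbecd
Character frequencies:
  'a': 1
  'b': 1
  'c': 1
  'd': 2
  'e': 1
Scanning left to right for freq == 1:
  Position 0 ('a'): unique! => answer = 0

0


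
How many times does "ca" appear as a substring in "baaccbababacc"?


Searching for "ca" in "baaccbababacc"
Scanning each position:
  Position 0: "ba" => no
  Position 1: "aa" => no
  Position 2: "ac" => no
  Position 3: "cc" => no
  Position 4: "cb" => no
  Position 5: "ba" => no
  Position 6: "ab" => no
  Position 7: "ba" => no
  Position 8: "ab" => no
  Position 9: "ba" => no
  Position 10: "ac" => no
  Position 11: "cc" => no
Total occurrences: 0

0


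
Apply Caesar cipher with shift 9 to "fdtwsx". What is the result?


Caesar cipher: shift "fdtwsx" by 9
  'f' (pos 5) + 9 = pos 14 = 'o'
  'd' (pos 3) + 9 = pos 12 = 'm'
  't' (pos 19) + 9 = pos 2 = 'c'
  'w' (pos 22) + 9 = pos 5 = 'f'
  's' (pos 18) + 9 = pos 1 = 'b'
  'x' (pos 23) + 9 = pos 6 = 'g'
Result: omcfbg

omcfbg


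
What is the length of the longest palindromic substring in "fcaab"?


Input: "fcaab"
Checking substrings for palindromes:
  [2:4] "aa" (len 2) => palindrome
Longest palindromic substring: "aa" with length 2

2


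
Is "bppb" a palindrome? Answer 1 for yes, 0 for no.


Input: bppb
Reversed: bppb
  Compare pos 0 ('b') with pos 3 ('b'): match
  Compare pos 1 ('p') with pos 2 ('p'): match
Result: palindrome

1


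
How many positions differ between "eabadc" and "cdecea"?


Comparing "eabadc" and "cdecea" position by position:
  Position 0: 'e' vs 'c' => DIFFER
  Position 1: 'a' vs 'd' => DIFFER
  Position 2: 'b' vs 'e' => DIFFER
  Position 3: 'a' vs 'c' => DIFFER
  Position 4: 'd' vs 'e' => DIFFER
  Position 5: 'c' vs 'a' => DIFFER
Positions that differ: 6

6


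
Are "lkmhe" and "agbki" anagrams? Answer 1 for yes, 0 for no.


Strings: "lkmhe", "agbki"
Sorted first:  ehklm
Sorted second: abgik
Differ at position 0: 'e' vs 'a' => not anagrams

0


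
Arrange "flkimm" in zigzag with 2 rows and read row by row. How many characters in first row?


Zigzag "flkimm" into 2 rows:
Placing characters:
  'f' => row 0
  'l' => row 1
  'k' => row 0
  'i' => row 1
  'm' => row 0
  'm' => row 1
Rows:
  Row 0: "fkm"
  Row 1: "lim"
First row length: 3

3


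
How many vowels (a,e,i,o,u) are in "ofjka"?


Input: ofjka
Checking each character:
  'o' at position 0: vowel (running total: 1)
  'f' at position 1: consonant
  'j' at position 2: consonant
  'k' at position 3: consonant
  'a' at position 4: vowel (running total: 2)
Total vowels: 2

2


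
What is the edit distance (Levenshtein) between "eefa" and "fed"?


Computing edit distance: "eefa" -> "fed"
DP table:
           f    e    d
      0    1    2    3
  e   1    1    1    2
  e   2    2    1    2
  f   3    2    2    2
  a   4    3    3    3
Edit distance = dp[4][3] = 3

3


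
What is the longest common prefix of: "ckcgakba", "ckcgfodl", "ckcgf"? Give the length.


Words: ckcgakba, ckcgfodl, ckcgf
  Position 0: all 'c' => match
  Position 1: all 'k' => match
  Position 2: all 'c' => match
  Position 3: all 'g' => match
  Position 4: ('a', 'f', 'f') => mismatch, stop
LCP = "ckcg" (length 4)

4


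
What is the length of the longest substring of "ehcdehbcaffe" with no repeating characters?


Input: "ehcdehbcaffe"
Sliding window (track last position of each char):
  Position 0 ('e'): window [0,0] length 1 -- new best
  Position 1 ('h'): window [0,1] length 2 -- new best
  Position 2 ('c'): window [0,2] length 3 -- new best
  Position 3 ('d'): window [0,3] length 4 -- new best
  Position 4 ('e'): repeat (last at 0), move window start to 1
  Position 4 ('e'): window [1,4] length 4
  Position 5 ('h'): repeat (last at 1), move window start to 2
  Position 5 ('h'): window [2,5] length 4
  Position 6 ('b'): window [2,6] length 5 -- new best
  Position 7 ('c'): repeat (last at 2), move window start to 3
  Position 7 ('c'): window [3,7] length 5
  Position 8 ('a'): window [3,8] length 6 -- new best
  Position 9 ('f'): window [3,9] length 7 -- new best
  Position 10 ('f'): repeat (last at 9), move window start to 10
  Position 10 ('f'): window [10,10] length 1
  Position 11 ('e'): window [10,11] length 2
Longest substring with no repeats: "dehbcaf" with length 7

7


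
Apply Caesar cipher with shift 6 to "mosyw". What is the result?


Caesar cipher: shift "mosyw" by 6
  'm' (pos 12) + 6 = pos 18 = 's'
  'o' (pos 14) + 6 = pos 20 = 'u'
  's' (pos 18) + 6 = pos 24 = 'y'
  'y' (pos 24) + 6 = pos 4 = 'e'
  'w' (pos 22) + 6 = pos 2 = 'c'
Result: suyec

suyec


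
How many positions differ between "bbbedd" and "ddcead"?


Comparing "bbbedd" and "ddcead" position by position:
  Position 0: 'b' vs 'd' => DIFFER
  Position 1: 'b' vs 'd' => DIFFER
  Position 2: 'b' vs 'c' => DIFFER
  Position 3: 'e' vs 'e' => same
  Position 4: 'd' vs 'a' => DIFFER
  Position 5: 'd' vs 'd' => same
Positions that differ: 4

4


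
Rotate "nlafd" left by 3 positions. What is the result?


Input: "nlafd", rotate left by 3
First 3 characters: "nla"
Remaining characters: "fd"
Concatenate remaining + first: "fd" + "nla" = "fdnla"

fdnla


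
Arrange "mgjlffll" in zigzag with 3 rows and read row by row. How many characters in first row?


Zigzag "mgjlffll" into 3 rows:
Placing characters:
  'm' => row 0
  'g' => row 1
  'j' => row 2
  'l' => row 1
  'f' => row 0
  'f' => row 1
  'l' => row 2
  'l' => row 1
Rows:
  Row 0: "mf"
  Row 1: "glfl"
  Row 2: "jl"
First row length: 2

2


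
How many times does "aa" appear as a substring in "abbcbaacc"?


Searching for "aa" in "abbcbaacc"
Scanning each position:
  Position 0: "ab" => no
  Position 1: "bb" => no
  Position 2: "bc" => no
  Position 3: "cb" => no
  Position 4: "ba" => no
  Position 5: "aa" => MATCH
  Position 6: "ac" => no
  Position 7: "cc" => no
Total occurrences: 1

1


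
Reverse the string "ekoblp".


Input: ekoblp
Reading characters right to left:
  Position 5: 'p'
  Position 4: 'l'
  Position 3: 'b'
  Position 2: 'o'
  Position 1: 'k'
  Position 0: 'e'
Reversed: plboke

plboke


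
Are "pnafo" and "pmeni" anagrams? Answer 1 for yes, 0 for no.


Strings: "pnafo", "pmeni"
Sorted first:  afnop
Sorted second: eimnp
Differ at position 0: 'a' vs 'e' => not anagrams

0


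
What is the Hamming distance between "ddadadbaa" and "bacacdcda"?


Comparing "ddadadbaa" and "bacacdcda" position by position:
  Position 0: 'd' vs 'b' => differ
  Position 1: 'd' vs 'a' => differ
  Position 2: 'a' vs 'c' => differ
  Position 3: 'd' vs 'a' => differ
  Position 4: 'a' vs 'c' => differ
  Position 5: 'd' vs 'd' => same
  Position 6: 'b' vs 'c' => differ
  Position 7: 'a' vs 'd' => differ
  Position 8: 'a' vs 'a' => same
Total differences (Hamming distance): 7

7


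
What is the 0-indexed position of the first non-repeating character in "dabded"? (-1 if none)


Input: dabded
Character frequencies:
  'a': 1
  'b': 1
  'd': 3
  'e': 1
Scanning left to right for freq == 1:
  Position 0 ('d'): freq=3, skip
  Position 1 ('a'): unique! => answer = 1

1


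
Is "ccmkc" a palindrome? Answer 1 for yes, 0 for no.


Input: ccmkc
Reversed: ckmcc
  Compare pos 0 ('c') with pos 4 ('c'): match
  Compare pos 1 ('c') with pos 3 ('k'): MISMATCH
Result: not a palindrome

0


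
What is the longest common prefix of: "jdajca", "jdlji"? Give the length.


Words: jdajca, jdlji
  Position 0: all 'j' => match
  Position 1: all 'd' => match
  Position 2: ('a', 'l') => mismatch, stop
LCP = "jd" (length 2)

2


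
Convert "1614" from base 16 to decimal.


Input: "1614" in base 16
Positional expansion:
  Digit '1' (value 1) x 16^3 = 4096
  Digit '6' (value 6) x 16^2 = 1536
  Digit '1' (value 1) x 16^1 = 16
  Digit '4' (value 4) x 16^0 = 4
Sum = 5652

5652


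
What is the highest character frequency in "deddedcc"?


Input: deddedcc
Character counts:
  'c': 2
  'd': 4
  'e': 2
Maximum frequency: 4

4


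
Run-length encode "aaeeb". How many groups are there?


Input: aaeeb
Scanning for consecutive runs:
  Group 1: 'a' x 2 (positions 0-1)
  Group 2: 'e' x 2 (positions 2-3)
  Group 3: 'b' x 1 (positions 4-4)
Total groups: 3

3


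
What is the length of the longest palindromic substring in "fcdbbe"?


Input: "fcdbbe"
Checking substrings for palindromes:
  [3:5] "bb" (len 2) => palindrome
Longest palindromic substring: "bb" with length 2

2


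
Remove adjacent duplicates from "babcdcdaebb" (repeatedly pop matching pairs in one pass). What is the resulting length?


Input: babcdcdaebb
Stack-based adjacent duplicate removal:
  Read 'b': push. Stack: b
  Read 'a': push. Stack: ba
  Read 'b': push. Stack: bab
  Read 'c': push. Stack: babc
  Read 'd': push. Stack: babcd
  Read 'c': push. Stack: babcdc
  Read 'd': push. Stack: babcdcd
  Read 'a': push. Stack: babcdcda
  Read 'e': push. Stack: babcdcdae
  Read 'b': push. Stack: babcdcdaeb
  Read 'b': matches stack top 'b' => pop. Stack: babcdcdae
Final stack: "babcdcdae" (length 9)

9


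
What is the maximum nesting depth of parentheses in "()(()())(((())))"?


Input: "()(()())(((())))"
Tracking depth:
  Position 0 '(': depth becomes 1
  Position 1 ')': depth becomes 0
  Position 2 '(': depth becomes 1
  Position 3 '(': depth becomes 2
  Position 4 ')': depth becomes 1
  Position 5 '(': depth becomes 2
  Position 6 ')': depth becomes 1
  Position 7 ')': depth becomes 0
  Position 8 '(': depth becomes 1
  Position 9 '(': depth becomes 2
  Position 10 '(': depth becomes 3
  Position 11 '(': depth becomes 4
  Position 12 ')': depth becomes 3
  Position 13 ')': depth becomes 2
  Position 14 ')': depth becomes 1
  Position 15 ')': depth becomes 0
Maximum depth reached: 4

4


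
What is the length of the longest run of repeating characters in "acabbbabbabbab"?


Input: "acabbbabbabbab"
Scanning for longest run:
  Position 1 ('c'): new char, reset run to 1
  Position 2 ('a'): new char, reset run to 1
  Position 3 ('b'): new char, reset run to 1
  Position 4 ('b'): continues run of 'b', length=2
  Position 5 ('b'): continues run of 'b', length=3
  Position 6 ('a'): new char, reset run to 1
  Position 7 ('b'): new char, reset run to 1
  Position 8 ('b'): continues run of 'b', length=2
  Position 9 ('a'): new char, reset run to 1
  Position 10 ('b'): new char, reset run to 1
  Position 11 ('b'): continues run of 'b', length=2
  Position 12 ('a'): new char, reset run to 1
  Position 13 ('b'): new char, reset run to 1
Longest run: 'b' with length 3

3


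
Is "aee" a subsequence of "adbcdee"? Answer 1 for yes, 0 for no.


Check if "aee" is a subsequence of "adbcdee"
Greedy scan:
  Position 0 ('a'): matches sub[0] = 'a'
  Position 1 ('d'): no match needed
  Position 2 ('b'): no match needed
  Position 3 ('c'): no match needed
  Position 4 ('d'): no match needed
  Position 5 ('e'): matches sub[1] = 'e'
  Position 6 ('e'): matches sub[2] = 'e'
All 3 characters matched => is a subsequence

1


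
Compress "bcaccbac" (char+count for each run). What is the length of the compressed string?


Input: bcaccbac
Runs:
  'b' x 1 => "b1"
  'c' x 1 => "c1"
  'a' x 1 => "a1"
  'c' x 2 => "c2"
  'b' x 1 => "b1"
  'a' x 1 => "a1"
  'c' x 1 => "c1"
Compressed: "b1c1a1c2b1a1c1"
Compressed length: 14

14


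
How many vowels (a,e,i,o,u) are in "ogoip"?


Input: ogoip
Checking each character:
  'o' at position 0: vowel (running total: 1)
  'g' at position 1: consonant
  'o' at position 2: vowel (running total: 2)
  'i' at position 3: vowel (running total: 3)
  'p' at position 4: consonant
Total vowels: 3

3


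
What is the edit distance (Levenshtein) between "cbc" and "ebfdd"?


Computing edit distance: "cbc" -> "ebfdd"
DP table:
           e    b    f    d    d
      0    1    2    3    4    5
  c   1    1    2    3    4    5
  b   2    2    1    2    3    4
  c   3    3    2    2    3    4
Edit distance = dp[3][5] = 4

4


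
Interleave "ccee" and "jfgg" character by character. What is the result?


Interleaving "ccee" and "jfgg":
  Position 0: 'c' from first, 'j' from second => "cj"
  Position 1: 'c' from first, 'f' from second => "cf"
  Position 2: 'e' from first, 'g' from second => "eg"
  Position 3: 'e' from first, 'g' from second => "eg"
Result: cjcfegeg

cjcfegeg


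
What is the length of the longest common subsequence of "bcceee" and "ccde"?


LCS of "bcceee" and "ccde"
DP table:
           c    c    d    e
      0    0    0    0    0
  b   0    0    0    0    0
  c   0    1    1    1    1
  c   0    1    2    2    2
  e   0    1    2    2    3
  e   0    1    2    2    3
  e   0    1    2    2    3
LCS length = dp[6][4] = 3

3


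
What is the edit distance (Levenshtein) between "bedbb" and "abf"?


Computing edit distance: "bedbb" -> "abf"
DP table:
           a    b    f
      0    1    2    3
  b   1    1    1    2
  e   2    2    2    2
  d   3    3    3    3
  b   4    4    3    4
  b   5    5    4    4
Edit distance = dp[5][3] = 4

4


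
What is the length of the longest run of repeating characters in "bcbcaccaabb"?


Input: "bcbcaccaabb"
Scanning for longest run:
  Position 1 ('c'): new char, reset run to 1
  Position 2 ('b'): new char, reset run to 1
  Position 3 ('c'): new char, reset run to 1
  Position 4 ('a'): new char, reset run to 1
  Position 5 ('c'): new char, reset run to 1
  Position 6 ('c'): continues run of 'c', length=2
  Position 7 ('a'): new char, reset run to 1
  Position 8 ('a'): continues run of 'a', length=2
  Position 9 ('b'): new char, reset run to 1
  Position 10 ('b'): continues run of 'b', length=2
Longest run: 'c' with length 2

2


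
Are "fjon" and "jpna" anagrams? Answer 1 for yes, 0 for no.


Strings: "fjon", "jpna"
Sorted first:  fjno
Sorted second: ajnp
Differ at position 0: 'f' vs 'a' => not anagrams

0


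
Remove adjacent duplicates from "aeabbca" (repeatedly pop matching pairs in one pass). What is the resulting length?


Input: aeabbca
Stack-based adjacent duplicate removal:
  Read 'a': push. Stack: a
  Read 'e': push. Stack: ae
  Read 'a': push. Stack: aea
  Read 'b': push. Stack: aeab
  Read 'b': matches stack top 'b' => pop. Stack: aea
  Read 'c': push. Stack: aeac
  Read 'a': push. Stack: aeaca
Final stack: "aeaca" (length 5)

5


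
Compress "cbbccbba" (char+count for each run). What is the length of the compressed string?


Input: cbbccbba
Runs:
  'c' x 1 => "c1"
  'b' x 2 => "b2"
  'c' x 2 => "c2"
  'b' x 2 => "b2"
  'a' x 1 => "a1"
Compressed: "c1b2c2b2a1"
Compressed length: 10

10


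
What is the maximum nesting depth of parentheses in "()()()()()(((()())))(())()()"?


Input: "()()()()()(((()())))(())()()"
Tracking depth:
  Position 0 '(': depth becomes 1
  Position 1 ')': depth becomes 0
  Position 2 '(': depth becomes 1
  Position 3 ')': depth becomes 0
  Position 4 '(': depth becomes 1
  Position 5 ')': depth becomes 0
  Position 6 '(': depth becomes 1
  Position 7 ')': depth becomes 0
  Position 8 '(': depth becomes 1
  Position 9 ')': depth becomes 0
  Position 10 '(': depth becomes 1
  Position 11 '(': depth becomes 2
  Position 12 '(': depth becomes 3
  Position 13 '(': depth becomes 4
  Position 14 ')': depth becomes 3
  Position 15 '(': depth becomes 4
  Position 16 ')': depth becomes 3
  Position 17 ')': depth becomes 2
  Position 18 ')': depth becomes 1
  Position 19 ')': depth becomes 0
  Position 20 '(': depth becomes 1
  Position 21 '(': depth becomes 2
  Position 22 ')': depth becomes 1
  Position 23 ')': depth becomes 0
  Position 24 '(': depth becomes 1
  Position 25 ')': depth becomes 0
  Position 26 '(': depth becomes 1
  Position 27 ')': depth becomes 0
Maximum depth reached: 4

4


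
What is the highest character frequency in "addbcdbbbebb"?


Input: addbcdbbbebb
Character counts:
  'a': 1
  'b': 6
  'c': 1
  'd': 3
  'e': 1
Maximum frequency: 6

6


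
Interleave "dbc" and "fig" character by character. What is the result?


Interleaving "dbc" and "fig":
  Position 0: 'd' from first, 'f' from second => "df"
  Position 1: 'b' from first, 'i' from second => "bi"
  Position 2: 'c' from first, 'g' from second => "cg"
Result: dfbicg

dfbicg


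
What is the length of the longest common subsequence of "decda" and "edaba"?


LCS of "decda" and "edaba"
DP table:
           e    d    a    b    a
      0    0    0    0    0    0
  d   0    0    1    1    1    1
  e   0    1    1    1    1    1
  c   0    1    1    1    1    1
  d   0    1    2    2    2    2
  a   0    1    2    3    3    3
LCS length = dp[5][5] = 3

3


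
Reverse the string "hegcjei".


Input: hegcjei
Reading characters right to left:
  Position 6: 'i'
  Position 5: 'e'
  Position 4: 'j'
  Position 3: 'c'
  Position 2: 'g'
  Position 1: 'e'
  Position 0: 'h'
Reversed: iejcgeh

iejcgeh


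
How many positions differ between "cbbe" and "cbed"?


Comparing "cbbe" and "cbed" position by position:
  Position 0: 'c' vs 'c' => same
  Position 1: 'b' vs 'b' => same
  Position 2: 'b' vs 'e' => DIFFER
  Position 3: 'e' vs 'd' => DIFFER
Positions that differ: 2

2


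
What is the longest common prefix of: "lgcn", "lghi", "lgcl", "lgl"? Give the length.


Words: lgcn, lghi, lgcl, lgl
  Position 0: all 'l' => match
  Position 1: all 'g' => match
  Position 2: ('c', 'h', 'c', 'l') => mismatch, stop
LCP = "lg" (length 2)

2


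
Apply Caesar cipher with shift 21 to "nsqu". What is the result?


Caesar cipher: shift "nsqu" by 21
  'n' (pos 13) + 21 = pos 8 = 'i'
  's' (pos 18) + 21 = pos 13 = 'n'
  'q' (pos 16) + 21 = pos 11 = 'l'
  'u' (pos 20) + 21 = pos 15 = 'p'
Result: inlp

inlp


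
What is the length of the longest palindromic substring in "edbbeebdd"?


Input: "edbbeebdd"
Checking substrings for palindromes:
  [3:7] "beeb" (len 4) => palindrome
  [2:4] "bb" (len 2) => palindrome
  [4:6] "ee" (len 2) => palindrome
  [7:9] "dd" (len 2) => palindrome
Longest palindromic substring: "beeb" with length 4

4


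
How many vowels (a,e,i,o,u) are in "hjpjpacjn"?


Input: hjpjpacjn
Checking each character:
  'h' at position 0: consonant
  'j' at position 1: consonant
  'p' at position 2: consonant
  'j' at position 3: consonant
  'p' at position 4: consonant
  'a' at position 5: vowel (running total: 1)
  'c' at position 6: consonant
  'j' at position 7: consonant
  'n' at position 8: consonant
Total vowels: 1

1


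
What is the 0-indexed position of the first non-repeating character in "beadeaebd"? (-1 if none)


Input: beadeaebd
Character frequencies:
  'a': 2
  'b': 2
  'd': 2
  'e': 3
Scanning left to right for freq == 1:
  Position 0 ('b'): freq=2, skip
  Position 1 ('e'): freq=3, skip
  Position 2 ('a'): freq=2, skip
  Position 3 ('d'): freq=2, skip
  Position 4 ('e'): freq=3, skip
  Position 5 ('a'): freq=2, skip
  Position 6 ('e'): freq=3, skip
  Position 7 ('b'): freq=2, skip
  Position 8 ('d'): freq=2, skip
  No unique character found => answer = -1

-1


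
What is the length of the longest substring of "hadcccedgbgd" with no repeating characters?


Input: "hadcccedgbgd"
Sliding window (track last position of each char):
  Position 0 ('h'): window [0,0] length 1 -- new best
  Position 1 ('a'): window [0,1] length 2 -- new best
  Position 2 ('d'): window [0,2] length 3 -- new best
  Position 3 ('c'): window [0,3] length 4 -- new best
  Position 4 ('c'): repeat (last at 3), move window start to 4
  Position 4 ('c'): window [4,4] length 1
  Position 5 ('c'): repeat (last at 4), move window start to 5
  Position 5 ('c'): window [5,5] length 1
  Position 6 ('e'): window [5,6] length 2
  Position 7 ('d'): window [5,7] length 3
  Position 8 ('g'): window [5,8] length 4
  Position 9 ('b'): window [5,9] length 5 -- new best
  Position 10 ('g'): repeat (last at 8), move window start to 9
  Position 10 ('g'): window [9,10] length 2
  Position 11 ('d'): window [9,11] length 3
Longest substring with no repeats: "cedgb" with length 5

5


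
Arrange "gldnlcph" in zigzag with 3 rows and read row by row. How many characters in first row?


Zigzag "gldnlcph" into 3 rows:
Placing characters:
  'g' => row 0
  'l' => row 1
  'd' => row 2
  'n' => row 1
  'l' => row 0
  'c' => row 1
  'p' => row 2
  'h' => row 1
Rows:
  Row 0: "gl"
  Row 1: "lnch"
  Row 2: "dp"
First row length: 2

2


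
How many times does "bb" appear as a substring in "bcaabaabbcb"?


Searching for "bb" in "bcaabaabbcb"
Scanning each position:
  Position 0: "bc" => no
  Position 1: "ca" => no
  Position 2: "aa" => no
  Position 3: "ab" => no
  Position 4: "ba" => no
  Position 5: "aa" => no
  Position 6: "ab" => no
  Position 7: "bb" => MATCH
  Position 8: "bc" => no
  Position 9: "cb" => no
Total occurrences: 1

1


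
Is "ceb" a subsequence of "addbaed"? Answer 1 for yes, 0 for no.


Check if "ceb" is a subsequence of "addbaed"
Greedy scan:
  Position 0 ('a'): no match needed
  Position 1 ('d'): no match needed
  Position 2 ('d'): no match needed
  Position 3 ('b'): no match needed
  Position 4 ('a'): no match needed
  Position 5 ('e'): no match needed
  Position 6 ('d'): no match needed
Only matched 0/3 characters => not a subsequence

0


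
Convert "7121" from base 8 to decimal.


Input: "7121" in base 8
Positional expansion:
  Digit '7' (value 7) x 8^3 = 3584
  Digit '1' (value 1) x 8^2 = 64
  Digit '2' (value 2) x 8^1 = 16
  Digit '1' (value 1) x 8^0 = 1
Sum = 3665

3665


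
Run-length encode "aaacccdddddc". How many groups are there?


Input: aaacccdddddc
Scanning for consecutive runs:
  Group 1: 'a' x 3 (positions 0-2)
  Group 2: 'c' x 3 (positions 3-5)
  Group 3: 'd' x 5 (positions 6-10)
  Group 4: 'c' x 1 (positions 11-11)
Total groups: 4

4


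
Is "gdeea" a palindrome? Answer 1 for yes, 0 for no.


Input: gdeea
Reversed: aeedg
  Compare pos 0 ('g') with pos 4 ('a'): MISMATCH
  Compare pos 1 ('d') with pos 3 ('e'): MISMATCH
Result: not a palindrome

0


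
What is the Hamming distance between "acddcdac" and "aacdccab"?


Comparing "acddcdac" and "aacdccab" position by position:
  Position 0: 'a' vs 'a' => same
  Position 1: 'c' vs 'a' => differ
  Position 2: 'd' vs 'c' => differ
  Position 3: 'd' vs 'd' => same
  Position 4: 'c' vs 'c' => same
  Position 5: 'd' vs 'c' => differ
  Position 6: 'a' vs 'a' => same
  Position 7: 'c' vs 'b' => differ
Total differences (Hamming distance): 4

4


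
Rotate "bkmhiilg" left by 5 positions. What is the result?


Input: "bkmhiilg", rotate left by 5
First 5 characters: "bkmhi"
Remaining characters: "ilg"
Concatenate remaining + first: "ilg" + "bkmhi" = "ilgbkmhi"

ilgbkmhi


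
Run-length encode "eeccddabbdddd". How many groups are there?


Input: eeccddabbdddd
Scanning for consecutive runs:
  Group 1: 'e' x 2 (positions 0-1)
  Group 2: 'c' x 2 (positions 2-3)
  Group 3: 'd' x 2 (positions 4-5)
  Group 4: 'a' x 1 (positions 6-6)
  Group 5: 'b' x 2 (positions 7-8)
  Group 6: 'd' x 4 (positions 9-12)
Total groups: 6

6


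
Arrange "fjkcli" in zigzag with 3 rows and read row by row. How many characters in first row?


Zigzag "fjkcli" into 3 rows:
Placing characters:
  'f' => row 0
  'j' => row 1
  'k' => row 2
  'c' => row 1
  'l' => row 0
  'i' => row 1
Rows:
  Row 0: "fl"
  Row 1: "jci"
  Row 2: "k"
First row length: 2

2


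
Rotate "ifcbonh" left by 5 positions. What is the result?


Input: "ifcbonh", rotate left by 5
First 5 characters: "ifcbo"
Remaining characters: "nh"
Concatenate remaining + first: "nh" + "ifcbo" = "nhifcbo"

nhifcbo


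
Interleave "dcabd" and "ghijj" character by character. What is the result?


Interleaving "dcabd" and "ghijj":
  Position 0: 'd' from first, 'g' from second => "dg"
  Position 1: 'c' from first, 'h' from second => "ch"
  Position 2: 'a' from first, 'i' from second => "ai"
  Position 3: 'b' from first, 'j' from second => "bj"
  Position 4: 'd' from first, 'j' from second => "dj"
Result: dgchaibjdj

dgchaibjdj


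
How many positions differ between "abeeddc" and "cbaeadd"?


Comparing "abeeddc" and "cbaeadd" position by position:
  Position 0: 'a' vs 'c' => DIFFER
  Position 1: 'b' vs 'b' => same
  Position 2: 'e' vs 'a' => DIFFER
  Position 3: 'e' vs 'e' => same
  Position 4: 'd' vs 'a' => DIFFER
  Position 5: 'd' vs 'd' => same
  Position 6: 'c' vs 'd' => DIFFER
Positions that differ: 4

4


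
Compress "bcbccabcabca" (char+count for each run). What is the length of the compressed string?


Input: bcbccabcabca
Runs:
  'b' x 1 => "b1"
  'c' x 1 => "c1"
  'b' x 1 => "b1"
  'c' x 2 => "c2"
  'a' x 1 => "a1"
  'b' x 1 => "b1"
  'c' x 1 => "c1"
  'a' x 1 => "a1"
  'b' x 1 => "b1"
  'c' x 1 => "c1"
  'a' x 1 => "a1"
Compressed: "b1c1b1c2a1b1c1a1b1c1a1"
Compressed length: 22

22


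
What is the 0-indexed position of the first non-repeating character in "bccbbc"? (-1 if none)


Input: bccbbc
Character frequencies:
  'b': 3
  'c': 3
Scanning left to right for freq == 1:
  Position 0 ('b'): freq=3, skip
  Position 1 ('c'): freq=3, skip
  Position 2 ('c'): freq=3, skip
  Position 3 ('b'): freq=3, skip
  Position 4 ('b'): freq=3, skip
  Position 5 ('c'): freq=3, skip
  No unique character found => answer = -1

-1


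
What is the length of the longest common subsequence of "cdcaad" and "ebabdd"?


LCS of "cdcaad" and "ebabdd"
DP table:
           e    b    a    b    d    d
      0    0    0    0    0    0    0
  c   0    0    0    0    0    0    0
  d   0    0    0    0    0    1    1
  c   0    0    0    0    0    1    1
  a   0    0    0    1    1    1    1
  a   0    0    0    1    1    1    1
  d   0    0    0    1    1    2    2
LCS length = dp[6][6] = 2

2


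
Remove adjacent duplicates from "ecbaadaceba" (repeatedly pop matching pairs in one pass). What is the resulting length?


Input: ecbaadaceba
Stack-based adjacent duplicate removal:
  Read 'e': push. Stack: e
  Read 'c': push. Stack: ec
  Read 'b': push. Stack: ecb
  Read 'a': push. Stack: ecba
  Read 'a': matches stack top 'a' => pop. Stack: ecb
  Read 'd': push. Stack: ecbd
  Read 'a': push. Stack: ecbda
  Read 'c': push. Stack: ecbdac
  Read 'e': push. Stack: ecbdace
  Read 'b': push. Stack: ecbdaceb
  Read 'a': push. Stack: ecbdaceba
Final stack: "ecbdaceba" (length 9)

9


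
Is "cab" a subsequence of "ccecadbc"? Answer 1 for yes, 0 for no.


Check if "cab" is a subsequence of "ccecadbc"
Greedy scan:
  Position 0 ('c'): matches sub[0] = 'c'
  Position 1 ('c'): no match needed
  Position 2 ('e'): no match needed
  Position 3 ('c'): no match needed
  Position 4 ('a'): matches sub[1] = 'a'
  Position 5 ('d'): no match needed
  Position 6 ('b'): matches sub[2] = 'b'
  Position 7 ('c'): no match needed
All 3 characters matched => is a subsequence

1


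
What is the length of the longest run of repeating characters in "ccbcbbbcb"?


Input: "ccbcbbbcb"
Scanning for longest run:
  Position 1 ('c'): continues run of 'c', length=2
  Position 2 ('b'): new char, reset run to 1
  Position 3 ('c'): new char, reset run to 1
  Position 4 ('b'): new char, reset run to 1
  Position 5 ('b'): continues run of 'b', length=2
  Position 6 ('b'): continues run of 'b', length=3
  Position 7 ('c'): new char, reset run to 1
  Position 8 ('b'): new char, reset run to 1
Longest run: 'b' with length 3

3


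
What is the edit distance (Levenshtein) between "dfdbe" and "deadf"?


Computing edit distance: "dfdbe" -> "deadf"
DP table:
           d    e    a    d    f
      0    1    2    3    4    5
  d   1    0    1    2    3    4
  f   2    1    1    2    3    3
  d   3    2    2    2    2    3
  b   4    3    3    3    3    3
  e   5    4    3    4    4    4
Edit distance = dp[5][5] = 4

4


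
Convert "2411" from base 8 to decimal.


Input: "2411" in base 8
Positional expansion:
  Digit '2' (value 2) x 8^3 = 1024
  Digit '4' (value 4) x 8^2 = 256
  Digit '1' (value 1) x 8^1 = 8
  Digit '1' (value 1) x 8^0 = 1
Sum = 1289

1289


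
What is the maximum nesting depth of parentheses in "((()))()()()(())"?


Input: "((()))()()()(())"
Tracking depth:
  Position 0 '(': depth becomes 1
  Position 1 '(': depth becomes 2
  Position 2 '(': depth becomes 3
  Position 3 ')': depth becomes 2
  Position 4 ')': depth becomes 1
  Position 5 ')': depth becomes 0
  Position 6 '(': depth becomes 1
  Position 7 ')': depth becomes 0
  Position 8 '(': depth becomes 1
  Position 9 ')': depth becomes 0
  Position 10 '(': depth becomes 1
  Position 11 ')': depth becomes 0
  Position 12 '(': depth becomes 1
  Position 13 '(': depth becomes 2
  Position 14 ')': depth becomes 1
  Position 15 ')': depth becomes 0
Maximum depth reached: 3

3


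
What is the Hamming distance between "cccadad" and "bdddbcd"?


Comparing "cccadad" and "bdddbcd" position by position:
  Position 0: 'c' vs 'b' => differ
  Position 1: 'c' vs 'd' => differ
  Position 2: 'c' vs 'd' => differ
  Position 3: 'a' vs 'd' => differ
  Position 4: 'd' vs 'b' => differ
  Position 5: 'a' vs 'c' => differ
  Position 6: 'd' vs 'd' => same
Total differences (Hamming distance): 6

6


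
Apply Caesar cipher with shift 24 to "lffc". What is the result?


Caesar cipher: shift "lffc" by 24
  'l' (pos 11) + 24 = pos 9 = 'j'
  'f' (pos 5) + 24 = pos 3 = 'd'
  'f' (pos 5) + 24 = pos 3 = 'd'
  'c' (pos 2) + 24 = pos 0 = 'a'
Result: jdda

jdda


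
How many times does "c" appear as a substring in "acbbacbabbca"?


Searching for "c" in "acbbacbabbca"
Scanning each position:
  Position 0: "a" => no
  Position 1: "c" => MATCH
  Position 2: "b" => no
  Position 3: "b" => no
  Position 4: "a" => no
  Position 5: "c" => MATCH
  Position 6: "b" => no
  Position 7: "a" => no
  Position 8: "b" => no
  Position 9: "b" => no
  Position 10: "c" => MATCH
  Position 11: "a" => no
Total occurrences: 3

3
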